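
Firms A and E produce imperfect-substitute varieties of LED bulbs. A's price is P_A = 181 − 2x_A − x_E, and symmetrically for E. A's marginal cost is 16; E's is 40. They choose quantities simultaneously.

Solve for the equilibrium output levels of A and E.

Firm A's profit: π = x_A(181 − 2x_A − x_E) − 16x_A.
∂π/∂x_A = 165 − 4x_A − x_E = 0 ⇒ x_A = 41.25 − 0.25x_E.
Similarly x_E = 35.25 − 0.25x_A.
Plugging x_E into A's best response: x_A = 41.25 − 0.25(35.25 − 0.25x_A) ⇒ 0.9375x_A = 32.4375, so x_A = 34.6.
Then x_E = 35.25 − 0.25·34.6 = 26.6.

34.6, 26.6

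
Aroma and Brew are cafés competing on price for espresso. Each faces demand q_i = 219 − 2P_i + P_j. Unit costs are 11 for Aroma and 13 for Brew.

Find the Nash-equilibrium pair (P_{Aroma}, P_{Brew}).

Aroma's profit: π = (P_{Aroma} − 11)(219 − 2P_{Aroma} + P_{Brew}).
∂π/∂P_{Aroma} = 241 − 4P_{Aroma} + P_{Brew} = 0 ⇒ P_{Aroma} = 60.25 + 0.25P_{Brew}.
Similarly P_{Brew} = 61.25 + 0.25P_{Aroma}.
Solving the two reaction functions simultaneously: (1 − (0.25)(0.25))P_{Aroma} = 60.25 + 0.25·61.25, so 0.9375P_{Aroma} = 75.5625 and P_{Aroma} = 80.6.
Then P_{Brew} = 61.25 + 0.25·80.6 = 81.4.

80.6, 81.4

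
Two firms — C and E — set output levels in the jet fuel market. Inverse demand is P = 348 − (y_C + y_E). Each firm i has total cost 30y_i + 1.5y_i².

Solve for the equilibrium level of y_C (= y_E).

Firm C's profit: π = y_C(348 − (y_C + y_E)) − 30y_C − 1.5y_C².
∂π/∂y_C = 318 − 5y_C − y_E = 0, so y_C = 63.6 − 0.2y_E.
By symmetry y_E = y_C; substituting into the reaction function, 1.2y_C = 63.6 and y_C = 53.

53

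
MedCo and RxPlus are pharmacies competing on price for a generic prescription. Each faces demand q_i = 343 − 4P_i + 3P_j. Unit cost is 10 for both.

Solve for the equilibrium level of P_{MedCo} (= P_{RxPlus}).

MedCo's profit: π = (P_{MedCo} − 10)(343 − 4P_{MedCo} + 3P_{RxPlus}).
∂π/∂P_{MedCo} = 383 − 8P_{MedCo} + 3P_{RxPlus} = 0 ⇒ P_{MedCo} = 47.875 + 0.375P_{RxPlus}.
The game is symmetric, so in equilibrium P_{RxPlus} = P_{MedCo}: the reaction function gives 0.625P_{MedCo} = 47.875, hence P_{MedCo} = 76.6.

76.6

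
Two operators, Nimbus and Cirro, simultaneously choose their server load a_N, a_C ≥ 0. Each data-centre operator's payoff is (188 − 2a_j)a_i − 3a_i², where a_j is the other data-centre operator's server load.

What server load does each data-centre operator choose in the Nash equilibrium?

Nimbus's payoff is (188 − 2a_C)a_N − 3a_N².
∂π/∂a_N = 188 − 2a_C − 6a_N = 0, so a_N = 94/3 − (1/3)a_C.
The game is symmetric, so in equilibrium a_C = a_N: the reaction function gives (4/3)a_N = 94/3, hence a_N = 23.5.

23.5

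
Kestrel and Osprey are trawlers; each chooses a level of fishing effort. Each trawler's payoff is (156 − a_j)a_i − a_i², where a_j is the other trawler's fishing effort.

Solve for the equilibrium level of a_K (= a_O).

Kestrel's payoff is (156 − a_O)a_K − a_K².
∂π/∂a_K = 156 − a_O − 2a_K = 0, so a_K = 78 − 0.5a_O.
Setting a_K = a_O in the reaction function: a_K = 78 − 0.5a_K, so a_K = 78 / 1.5 = 52.

52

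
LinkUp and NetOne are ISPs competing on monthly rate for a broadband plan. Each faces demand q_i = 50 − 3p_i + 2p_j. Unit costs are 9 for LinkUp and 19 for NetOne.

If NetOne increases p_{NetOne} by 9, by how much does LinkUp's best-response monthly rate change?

3

LinkUp's profit: π = (p_{LinkUp} − 9)(50 − 3p_{LinkUp} + 2p_{NetOne}).
∂π/∂p_{LinkUp} = 77 − 6p_{LinkUp} + 2p_{NetOne} = 0 ⇒ p_{LinkUp} = 77/6 + (1/3)p_{NetOne}.
The reaction-function slope is 1/3, so a 9-unit rise in p_{NetOne} moves p_{LinkUp} by 1/3 × 9 = 3. LinkUp's best response rises — the actions are strategic complements.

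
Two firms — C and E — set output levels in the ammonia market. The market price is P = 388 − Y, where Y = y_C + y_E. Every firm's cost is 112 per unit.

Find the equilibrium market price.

Firm C's profit: π = y_C(388 − (y_C + y_E)) − 112y_C.
∂π/∂y_C = 276 − 2y_C − y_E = 0, so y_C = 138 − 0.5y_E.
By symmetry y_E = y_C; substituting into the reaction function, 1.5y_C = 138 and y_C = 92.
Equilibrium price: P = 388 − 184 = 204.

204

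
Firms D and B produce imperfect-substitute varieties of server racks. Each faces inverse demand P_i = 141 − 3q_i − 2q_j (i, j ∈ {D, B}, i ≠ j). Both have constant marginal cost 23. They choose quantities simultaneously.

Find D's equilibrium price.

Firm D's profit: π = q_D(141 − 3q_D − 2q_B) − 23q_D.
∂π/∂q_D = 118 − 6q_D − 2q_B = 0 ⇒ q_D = 59/3 − (1/3)q_B.
The game is symmetric, so in equilibrium q_B = q_D: the reaction function gives (4/3)q_D = 59/3, hence q_D = 14.75.
P_D = 141 − 3·14.75 − 2·14.75 = 67.25.

67.25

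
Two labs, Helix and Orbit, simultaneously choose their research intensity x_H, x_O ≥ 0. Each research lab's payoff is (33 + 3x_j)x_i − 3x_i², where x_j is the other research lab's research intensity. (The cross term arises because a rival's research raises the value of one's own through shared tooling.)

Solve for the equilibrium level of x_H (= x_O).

Helix's payoff is (33 + 3x_O)x_H − 3x_H².
∂π/∂x_H = 33 + 3x_O − 6x_H = 0, so x_H = 5.5 + 0.5x_O.
By symmetry x_O = x_H; substituting into the reaction function, 0.5x_H = 5.5 and x_H = 11.

11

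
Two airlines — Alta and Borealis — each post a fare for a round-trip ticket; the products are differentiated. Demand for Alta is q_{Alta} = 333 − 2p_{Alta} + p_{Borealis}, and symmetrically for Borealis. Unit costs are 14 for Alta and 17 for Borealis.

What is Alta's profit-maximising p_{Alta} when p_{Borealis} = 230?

147.75

Alta's profit: π = (p_{Alta} − 14)(333 − 2p_{Alta} + p_{Borealis}).
∂π/∂p_{Alta} = 361 − 4p_{Alta} + p_{Borealis} = 0 ⇒ p_{Alta} = 90.25 + 0.25p_{Borealis}.
At p_{Borealis} = 230: p_{Alta} = 90.25 + 0.25·230 = 147.75.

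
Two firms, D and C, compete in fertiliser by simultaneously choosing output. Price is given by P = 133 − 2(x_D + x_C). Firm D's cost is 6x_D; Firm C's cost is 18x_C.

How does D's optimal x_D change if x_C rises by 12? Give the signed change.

-6

Firm D's profit: π = x_D(133 − 2(x_D + x_C)) − 6x_D.
∂π/∂x_D = 127 − 4x_D − 2x_C = 0, so x_D = 31.75 − 0.5x_C.
The reaction-function slope is −0.5, so a 12-unit rise in x_C moves x_D by −0.5 × 12 = −6. D's best response falls — the actions are strategic substitutes.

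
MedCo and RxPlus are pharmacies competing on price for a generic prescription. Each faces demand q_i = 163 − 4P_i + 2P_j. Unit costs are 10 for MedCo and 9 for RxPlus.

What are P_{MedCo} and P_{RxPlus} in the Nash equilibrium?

33.7, 33.3

MedCo's profit: π = (P_{MedCo} − 10)(163 − 4P_{MedCo} + 2P_{RxPlus}).
∂π/∂P_{MedCo} = 203 − 8P_{MedCo} + 2P_{RxPlus} = 0 ⇒ P_{MedCo} = 25.375 + 0.25P_{RxPlus}.
Similarly P_{RxPlus} = 24.875 + 0.25P_{MedCo}.
Plugging P_{RxPlus} into MedCo's best response: P_{MedCo} = 25.375 + 0.25(24.875 + 0.25P_{MedCo}) ⇒ 0.9375P_{MedCo} = 1011/32, so P_{MedCo} = 33.7.
Then P_{RxPlus} = 24.875 + 0.25·33.7 = 33.3.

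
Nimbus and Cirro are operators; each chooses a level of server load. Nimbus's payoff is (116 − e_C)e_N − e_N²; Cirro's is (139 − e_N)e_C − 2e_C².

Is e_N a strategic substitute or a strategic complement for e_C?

strategic substitutes

Expanding Nimbus's payoff: 116e_N − e_Ce_N − e_N².
∂π/∂e_N = 116 − e_C − 2e_N = 0, so e_N = 58 − 0.5e_C.
The best-response slope de_N/de_C = −0.5 < 0: the reaction function is downward-sloping, so the choices are strategic substitutes.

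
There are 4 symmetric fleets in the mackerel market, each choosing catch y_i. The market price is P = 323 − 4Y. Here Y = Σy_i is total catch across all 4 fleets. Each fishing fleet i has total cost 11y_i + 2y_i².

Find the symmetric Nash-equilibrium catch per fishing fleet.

13

A representative fishing fleet's profit is π_i = y_i(323 − 4Y) − 11y_i − 2y_i², with Y = y_i + Σ_{j≠i} y_j.
First-order condition: 312 − 12y_i − 4Σ_{j≠i} y_j = 0.
With identical fishing fleets, set every y_j = y: then 312 − 12y − 12y = 0, i.e. y = 312/24 = 13.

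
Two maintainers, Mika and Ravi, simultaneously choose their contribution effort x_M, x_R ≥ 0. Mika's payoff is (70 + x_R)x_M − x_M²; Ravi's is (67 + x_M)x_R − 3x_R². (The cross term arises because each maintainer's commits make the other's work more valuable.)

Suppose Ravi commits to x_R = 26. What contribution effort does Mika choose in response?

48

Expanding Mika's payoff: 70x_M + x_Rx_M − x_M².
∂π/∂x_M = 70 + x_R − 2x_M = 0, so x_M = 35 + 0.5x_R.
At x_R = 26: x_M = 35 + 0.5·26 = 48.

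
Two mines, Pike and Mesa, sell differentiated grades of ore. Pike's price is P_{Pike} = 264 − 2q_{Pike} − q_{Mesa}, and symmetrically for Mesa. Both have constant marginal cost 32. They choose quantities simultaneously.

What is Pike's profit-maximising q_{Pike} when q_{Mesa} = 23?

Mine Pike's profit: π = q_{Pike}(264 − 2q_{Pike} − q_{Mesa}) − 32q_{Pike}.
∂π/∂q_{Pike} = 232 − 4q_{Pike} − q_{Mesa} = 0 ⇒ q_{Pike} = 58 − 0.25q_{Mesa}.
At q_{Mesa} = 23: q_{Pike} = 58 − 0.25·23 = 52.25.

52.25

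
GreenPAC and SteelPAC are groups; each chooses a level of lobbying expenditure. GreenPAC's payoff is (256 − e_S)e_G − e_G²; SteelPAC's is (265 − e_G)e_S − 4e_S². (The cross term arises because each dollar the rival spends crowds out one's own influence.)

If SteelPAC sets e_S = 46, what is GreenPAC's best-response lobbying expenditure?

105

Expanding GreenPAC's payoff: 256e_G − e_Se_G − e_G².
∂π/∂e_G = 256 − e_S − 2e_G = 0, so e_G = 128 − 0.5e_S.
At e_S = 46: e_G = 128 − 0.5·46 = 105.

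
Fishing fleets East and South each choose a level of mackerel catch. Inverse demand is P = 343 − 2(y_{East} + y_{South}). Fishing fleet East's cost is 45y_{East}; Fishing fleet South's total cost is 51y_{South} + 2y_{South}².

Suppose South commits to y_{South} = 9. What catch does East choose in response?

70

Fishing fleet East's profit: π = y_{East}(343 − 2(y_{East} + y_{South})) − 45y_{East}.
∂π/∂y_{East} = 298 − 4y_{East} − 2y_{South} = 0, so y_{East} = 74.5 − 0.5y_{South}.
At y_{South} = 9: y_{East} = 74.5 − 0.5·9 = 70.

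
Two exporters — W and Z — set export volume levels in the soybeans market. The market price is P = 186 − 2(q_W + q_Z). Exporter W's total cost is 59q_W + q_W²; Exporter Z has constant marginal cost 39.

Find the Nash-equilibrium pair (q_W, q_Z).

Exporter W's profit: π = q_W(186 − 2(q_W + q_Z)) − 59q_W − q_W².
∂π/∂q_W = 127 − 6q_W − 2q_Z = 0, so q_W = 127/6 − (1/3)q_Z.
For Z: ∂π/∂q_Z = 147 − 4q_Z − 2q_W = 0 ⇒ q_Z = 36.75 − 0.5q_W.
Solving the two reaction functions simultaneously: (1 − (−1/3)(−0.5))q_W = 127/6 − (1/3)·36.75, so (5/6)q_W = 107/12 and q_W = 10.7.
Then q_Z = 36.75 − 0.5·10.7 = 31.4.

10.7, 31.4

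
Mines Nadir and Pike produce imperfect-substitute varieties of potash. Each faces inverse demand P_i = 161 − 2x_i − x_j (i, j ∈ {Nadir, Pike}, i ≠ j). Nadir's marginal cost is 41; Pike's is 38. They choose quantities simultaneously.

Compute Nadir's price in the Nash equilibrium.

88.6

Mine Nadir's profit: π = x_{Nadir}(161 − 2x_{Nadir} − x_{Pike}) − 41x_{Nadir}.
∂π/∂x_{Nadir} = 120 − 4x_{Nadir} − x_{Pike} = 0 ⇒ x_{Nadir} = 30 − 0.25x_{Pike}.
Similarly x_{Pike} = 30.75 − 0.25x_{Nadir}.
Substituting the second reaction function into the first: x_{Nadir} = 30 − 0.25(30.75 − 0.25x_{Nadir}), which gives 0.9375x_{Nadir} = 22.3125 ⇒ x_{Nadir} = 23.8.
Then x_{Pike} = 30.75 − 0.25·23.8 = 24.8.
P_{Nadir} = 161 − 2·23.8 − 24.8 = 88.6.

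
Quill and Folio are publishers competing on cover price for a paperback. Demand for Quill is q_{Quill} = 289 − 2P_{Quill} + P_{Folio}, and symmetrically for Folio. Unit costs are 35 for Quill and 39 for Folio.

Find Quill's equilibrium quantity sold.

Quill's profit: π = (P_{Quill} − 35)(289 − 2P_{Quill} + P_{Folio}).
∂π/∂P_{Quill} = 359 − 4P_{Quill} + P_{Folio} = 0 ⇒ P_{Quill} = 89.75 + 0.25P_{Folio}.
Similarly P_{Folio} = 91.75 + 0.25P_{Quill}.
Plugging P_{Folio} into Quill's best response: P_{Quill} = 89.75 + 0.25(91.75 + 0.25P_{Quill}) ⇒ 0.9375P_{Quill} = 112.6875, so P_{Quill} = 120.2.
Then P_{Folio} = 91.75 + 0.25·120.2 = 121.8.
q_{Quill} = 289 − 2·120.2 + 121.8 = 170.4.

170.4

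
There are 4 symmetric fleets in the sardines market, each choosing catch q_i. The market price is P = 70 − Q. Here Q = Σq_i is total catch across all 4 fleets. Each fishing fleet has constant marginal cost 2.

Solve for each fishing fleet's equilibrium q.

13.6

A representative fishing fleet's profit is π_i = q_i(70 − Q) − 2q_i, with Q = q_i + Σ_{j≠i} q_j.
First-order condition: 68 − 2q_i − Σ_{j≠i} q_j = 0.
With identical fishing fleets, set every q_j = q: then 68 − 2q − 3q = 0, i.e. q = 68/5 = 13.6.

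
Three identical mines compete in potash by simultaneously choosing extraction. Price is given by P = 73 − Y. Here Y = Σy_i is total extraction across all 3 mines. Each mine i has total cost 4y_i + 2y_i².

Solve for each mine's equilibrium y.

A representative mine's profit is π_i = y_i(73 − Y) − 4y_i − 2y_i², with Y = y_i + Σ_{j≠i} y_j.
First-order condition: 69 − 6y_i − Σ_{j≠i} y_j = 0.
Imposing symmetry (y_j = y for all j) turns Σ_{j≠i} y_j into 2y, so 69 = 8y and y = 8.625.

8.625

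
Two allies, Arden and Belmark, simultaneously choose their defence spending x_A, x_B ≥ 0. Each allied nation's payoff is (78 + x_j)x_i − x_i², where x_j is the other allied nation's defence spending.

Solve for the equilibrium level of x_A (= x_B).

Arden's payoff is (78 + x_B)x_A − x_A².
∂π/∂x_A = 78 + x_B − 2x_A = 0, so x_A = 39 + 0.5x_B.
Setting x_A = x_B in the reaction function: x_A = 39 + 0.5x_A, so x_A = 39 / 0.5 = 78.

78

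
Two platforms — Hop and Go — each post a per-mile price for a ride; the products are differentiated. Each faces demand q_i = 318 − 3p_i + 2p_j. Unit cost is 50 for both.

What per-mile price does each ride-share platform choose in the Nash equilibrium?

Hop's profit: π = (p_{Hop} − 50)(318 − 3p_{Hop} + 2p_{Go}).
∂π/∂p_{Hop} = 468 − 6p_{Hop} + 2p_{Go} = 0 ⇒ p_{Hop} = 78 + (1/3)p_{Go}.
By symmetry p_{Go} = p_{Hop}; substituting into the reaction function, (2/3)p_{Hop} = 78 and p_{Hop} = 117.

117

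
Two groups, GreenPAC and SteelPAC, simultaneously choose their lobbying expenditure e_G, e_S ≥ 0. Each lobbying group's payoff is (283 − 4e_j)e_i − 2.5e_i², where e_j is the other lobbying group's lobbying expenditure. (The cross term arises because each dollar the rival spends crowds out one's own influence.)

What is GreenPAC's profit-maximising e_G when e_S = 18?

42.2

GreenPAC's payoff is (283 − 4e_S)e_G − 2.5e_G².
∂π/∂e_G = 283 − 4e_S − 5e_G = 0, so e_G = 56.6 − 0.8e_S.
At e_S = 18: e_G = 56.6 − 0.8·18 = 42.2.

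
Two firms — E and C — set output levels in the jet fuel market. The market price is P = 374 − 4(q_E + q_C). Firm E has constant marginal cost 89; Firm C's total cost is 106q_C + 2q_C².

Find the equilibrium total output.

41.9

Firm E's profit: π = q_E(374 − 4(q_E + q_C)) − 89q_E.
∂π/∂q_E = 285 − 8q_E − 4q_C = 0, so q_E = 35.625 − 0.5q_C.
For C: ∂π/∂q_C = 268 − 12q_C − 4q_E = 0 ⇒ q_C = 67/3 − (1/3)q_E.
Substituting the second reaction function into the first: q_E = 35.625 − 0.5(67/3 − (1/3)q_E), which gives (5/6)q_E = 587/24 ⇒ q_E = 29.35.
Then q_C = 67/3 − (1/3)·29.35 = 12.55.
Total output: 29.35 + 12.55 = 41.9.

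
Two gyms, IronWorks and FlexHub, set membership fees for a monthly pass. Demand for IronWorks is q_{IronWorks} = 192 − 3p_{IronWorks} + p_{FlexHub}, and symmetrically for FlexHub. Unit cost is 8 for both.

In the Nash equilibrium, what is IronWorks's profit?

3717.12

IronWorks's profit: π = (p_{IronWorks} − 8)(192 − 3p_{IronWorks} + p_{FlexHub}).
∂π/∂p_{IronWorks} = 216 − 6p_{IronWorks} + p_{FlexHub} = 0 ⇒ p_{IronWorks} = 36 + (1/6)p_{FlexHub}.
Setting p_{IronWorks} = p_{FlexHub} in the reaction function: p_{IronWorks} = 36 + (1/6)p_{IronWorks}, so p_{IronWorks} = 36 / (5/6) = 43.2.
q_{IronWorks} = 192 − 3·43.2 + 43.2 = 105.6.
Profit = (43.2 − 8)·105.6 = 3717.12.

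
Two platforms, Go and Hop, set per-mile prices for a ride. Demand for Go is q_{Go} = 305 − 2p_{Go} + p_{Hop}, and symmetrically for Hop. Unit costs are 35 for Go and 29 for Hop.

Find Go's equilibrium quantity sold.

178.4

Go's profit: π = (p_{Go} − 35)(305 − 2p_{Go} + p_{Hop}).
∂π/∂p_{Go} = 375 − 4p_{Go} + p_{Hop} = 0 ⇒ p_{Go} = 93.75 + 0.25p_{Hop}.
Similarly p_{Hop} = 90.75 + 0.25p_{Go}.
Plugging p_{Hop} into Go's best response: p_{Go} = 93.75 + 0.25(90.75 + 0.25p_{Go}) ⇒ 0.9375p_{Go} = 116.4375, so p_{Go} = 124.2.
Then p_{Hop} = 90.75 + 0.25·124.2 = 121.8.
q_{Go} = 305 − 2·124.2 + 121.8 = 178.4.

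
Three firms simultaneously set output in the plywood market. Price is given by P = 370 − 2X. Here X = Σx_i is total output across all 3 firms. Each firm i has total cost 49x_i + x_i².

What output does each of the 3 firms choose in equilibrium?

A representative firm's profit is π_i = x_i(370 − 2X) − 49x_i − x_i², with X = x_i + Σ_{j≠i} x_j.
First-order condition: 321 − 6x_i − 2Σ_{j≠i} x_j = 0.
Imposing symmetry (x_j = x for all j) turns Σ_{j≠i} x_j into 2x, so 321 = 10x and x = 32.1.

32.1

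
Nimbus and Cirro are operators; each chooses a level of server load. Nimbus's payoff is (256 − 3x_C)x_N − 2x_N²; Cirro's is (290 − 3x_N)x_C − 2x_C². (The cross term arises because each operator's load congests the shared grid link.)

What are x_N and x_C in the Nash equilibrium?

Expanding Nimbus's payoff: 256x_N − 3x_Cx_N − 2x_N².
∂π/∂x_N = 256 − 3x_C − 4x_N = 0, so x_N = 64 − 0.75x_C.
Likewise for Cirro: x_C = 72.5 − 0.75x_N.
Solving the two reaction functions simultaneously: (1 − (−0.75)(−0.75))x_N = 64 − 0.75·72.5, so 0.4375x_N = 9.625 and x_N = 22.
Then x_C = 72.5 − 0.75·22 = 56.

22, 56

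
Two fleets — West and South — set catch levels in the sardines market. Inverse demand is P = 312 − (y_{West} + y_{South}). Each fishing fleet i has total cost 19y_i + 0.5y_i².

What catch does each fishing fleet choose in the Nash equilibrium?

73.25

Fishing fleet West's profit: π = y_{West}(312 − (y_{West} + y_{South})) − 19y_{West} − 0.5y_{West}².
∂π/∂y_{West} = 293 − 3y_{West} − y_{South} = 0, so y_{West} = 293/3 − (1/3)y_{South}.
By symmetry y_{South} = y_{West}; substituting into the reaction function, (4/3)y_{West} = 293/3 and y_{West} = 73.25.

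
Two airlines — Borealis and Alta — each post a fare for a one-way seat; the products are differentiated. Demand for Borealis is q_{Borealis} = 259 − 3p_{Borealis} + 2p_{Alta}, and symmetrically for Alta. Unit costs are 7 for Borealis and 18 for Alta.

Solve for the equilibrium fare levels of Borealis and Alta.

Borealis's profit: π = (p_{Borealis} − 7)(259 − 3p_{Borealis} + 2p_{Alta}).
∂π/∂p_{Borealis} = 280 − 6p_{Borealis} + 2p_{Alta} = 0 ⇒ p_{Borealis} = 140/3 + (1/3)p_{Alta}.
Similarly p_{Alta} = 313/6 + (1/3)p_{Borealis}.
Solving the two reaction functions simultaneously: (1 − (1/3)(1/3))p_{Borealis} = 140/3 + (1/3)·(313/6), so (8/9)p_{Borealis} = 1153/18 and p_{Borealis} = 72.0625.
Then p_{Alta} = 313/6 + (1/3)·72.0625 = 76.1875.

72.0625, 76.1875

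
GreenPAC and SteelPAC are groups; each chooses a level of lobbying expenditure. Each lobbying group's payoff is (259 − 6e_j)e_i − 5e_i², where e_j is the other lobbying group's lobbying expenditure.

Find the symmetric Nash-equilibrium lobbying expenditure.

GreenPAC's payoff is (259 − 6e_S)e_G − 5e_G².
∂π/∂e_G = 259 − 6e_S − 10e_G = 0, so e_G = 25.9 − 0.6e_S.
Setting e_G = e_S in the reaction function: e_G = 25.9 − 0.6e_G, so e_G = 25.9 / 1.6 = 16.1875.

16.1875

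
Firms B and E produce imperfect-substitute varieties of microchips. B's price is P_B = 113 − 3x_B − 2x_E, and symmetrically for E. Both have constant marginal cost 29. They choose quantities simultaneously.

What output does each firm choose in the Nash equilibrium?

Firm B's profit: π = x_B(113 − 3x_B − 2x_E) − 29x_B.
∂π/∂x_B = 84 − 6x_B − 2x_E = 0 ⇒ x_B = 14 − (1/3)x_E.
Setting x_B = x_E in the reaction function: x_B = 14 − (1/3)x_B, so x_B = 14 / (4/3) = 10.5.

10.5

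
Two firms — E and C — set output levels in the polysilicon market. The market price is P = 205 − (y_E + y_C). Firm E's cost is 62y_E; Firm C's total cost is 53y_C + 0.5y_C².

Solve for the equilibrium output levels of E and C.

55.4, 32.2

Firm E's profit: π = y_E(205 − (y_E + y_C)) − 62y_E.
∂π/∂y_E = 143 − 2y_E − y_C = 0, so y_E = 71.5 − 0.5y_C.
For C: ∂π/∂y_C = 152 − 3y_C − y_E = 0 ⇒ y_C = 152/3 − (1/3)y_E.
Plugging y_C into E's best response: y_E = 71.5 − 0.5(152/3 − (1/3)y_E) ⇒ (5/6)y_E = 277/6, so y_E = 55.4.
Then y_C = 152/3 − (1/3)·55.4 = 32.2.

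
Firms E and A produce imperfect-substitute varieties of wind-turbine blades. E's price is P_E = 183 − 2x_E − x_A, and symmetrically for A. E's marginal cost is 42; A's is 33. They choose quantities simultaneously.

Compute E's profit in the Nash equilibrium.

1523.52

Firm E's profit: π = x_E(183 − 2x_E − x_A) − 42x_E.
∂π/∂x_E = 141 − 4x_E − x_A = 0 ⇒ x_E = 35.25 − 0.25x_A.
Similarly x_A = 37.5 − 0.25x_E.
Plugging x_A into E's best response: x_E = 35.25 − 0.25(37.5 − 0.25x_E) ⇒ 0.9375x_E = 25.875, so x_E = 27.6.
Then x_A = 37.5 − 0.25·27.6 = 30.6.
P_E = 183 − 2·27.6 − 30.6 = 97.2.
Profit = (97.2 − 42)·27.6 = 1523.52.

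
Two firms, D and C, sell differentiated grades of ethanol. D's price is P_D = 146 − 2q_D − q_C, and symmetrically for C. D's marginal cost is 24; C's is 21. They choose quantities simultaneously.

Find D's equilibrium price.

Firm D's profit: π = q_D(146 − 2q_D − q_C) − 24q_D.
∂π/∂q_D = 122 − 4q_D − q_C = 0 ⇒ q_D = 30.5 − 0.25q_C.
Similarly q_C = 31.25 − 0.25q_D.
Substituting the second reaction function into the first: q_D = 30.5 − 0.25(31.25 − 0.25q_D), which gives 0.9375q_D = 22.6875 ⇒ q_D = 24.2.
Then q_C = 31.25 − 0.25·24.2 = 25.2.
P_D = 146 − 2·24.2 − 25.2 = 72.4.

72.4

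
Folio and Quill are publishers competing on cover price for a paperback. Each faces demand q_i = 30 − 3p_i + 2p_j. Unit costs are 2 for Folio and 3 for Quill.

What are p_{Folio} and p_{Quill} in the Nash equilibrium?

Folio's profit: π = (p_{Folio} − 2)(30 − 3p_{Folio} + 2p_{Quill}).
∂π/∂p_{Folio} = 36 − 6p_{Folio} + 2p_{Quill} = 0 ⇒ p_{Folio} = 6 + (1/3)p_{Quill}.
Similarly p_{Quill} = 6.5 + (1/3)p_{Folio}.
Plugging p_{Quill} into Folio's best response: p_{Folio} = 6 + (1/3)(6.5 + (1/3)p_{Folio}) ⇒ (8/9)p_{Folio} = 49/6, so p_{Folio} = 9.1875.
Then p_{Quill} = 6.5 + (1/3)·9.1875 = 9.5625.

9.1875, 9.5625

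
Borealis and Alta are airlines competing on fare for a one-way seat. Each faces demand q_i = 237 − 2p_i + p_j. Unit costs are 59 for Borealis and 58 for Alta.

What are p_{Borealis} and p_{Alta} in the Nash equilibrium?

118.2, 117.8

Borealis's profit: π = (p_{Borealis} − 59)(237 − 2p_{Borealis} + p_{Alta}).
∂π/∂p_{Borealis} = 355 − 4p_{Borealis} + p_{Alta} = 0 ⇒ p_{Borealis} = 88.75 + 0.25p_{Alta}.
Similarly p_{Alta} = 88.25 + 0.25p_{Borealis}.
Substituting the second reaction function into the first: p_{Borealis} = 88.75 + 0.25(88.25 + 0.25p_{Borealis}), which gives 0.9375p_{Borealis} = 110.8125 ⇒ p_{Borealis} = 118.2.
Then p_{Alta} = 88.25 + 0.25·118.2 = 117.8.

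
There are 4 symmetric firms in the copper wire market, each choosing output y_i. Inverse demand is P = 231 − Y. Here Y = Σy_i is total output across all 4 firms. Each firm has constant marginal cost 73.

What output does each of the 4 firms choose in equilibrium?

A representative firm's profit is π_i = y_i(231 − Y) − 73y_i, with Y = y_i + Σ_{j≠i} y_j.
First-order condition: 158 − 2y_i − Σ_{j≠i} y_j = 0.
Imposing symmetry (y_j = y for all j) turns Σ_{j≠i} y_j into 3y, so 158 = 5y and y = 31.6.

31.6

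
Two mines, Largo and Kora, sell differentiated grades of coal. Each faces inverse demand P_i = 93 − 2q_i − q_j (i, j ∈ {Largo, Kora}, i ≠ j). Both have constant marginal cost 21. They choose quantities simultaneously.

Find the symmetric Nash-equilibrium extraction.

14.4

Mine Largo's profit: π = q_{Largo}(93 − 2q_{Largo} − q_{Kora}) − 21q_{Largo}.
∂π/∂q_{Largo} = 72 − 4q_{Largo} − q_{Kora} = 0 ⇒ q_{Largo} = 18 − 0.25q_{Kora}.
Setting q_{Largo} = q_{Kora} in the reaction function: q_{Largo} = 18 − 0.25q_{Largo}, so q_{Largo} = 18 / 1.25 = 14.4.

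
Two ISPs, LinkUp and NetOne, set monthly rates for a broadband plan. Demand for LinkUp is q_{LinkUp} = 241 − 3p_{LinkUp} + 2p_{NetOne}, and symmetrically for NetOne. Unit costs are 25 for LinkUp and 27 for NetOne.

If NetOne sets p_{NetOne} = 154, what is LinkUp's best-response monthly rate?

LinkUp's profit: π = (p_{LinkUp} − 25)(241 − 3p_{LinkUp} + 2p_{NetOne}).
∂π/∂p_{LinkUp} = 316 − 6p_{LinkUp} + 2p_{NetOne} = 0 ⇒ p_{LinkUp} = 158/3 + (1/3)p_{NetOne}.
At p_{NetOne} = 154: p_{LinkUp} = 158/3 + (1/3)·154 = 104.

104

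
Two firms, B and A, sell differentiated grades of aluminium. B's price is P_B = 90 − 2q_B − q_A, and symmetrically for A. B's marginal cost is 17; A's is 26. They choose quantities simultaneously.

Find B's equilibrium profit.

Firm B's profit: π = q_B(90 − 2q_B − q_A) − 17q_B.
∂π/∂q_B = 73 − 4q_B − q_A = 0 ⇒ q_B = 18.25 − 0.25q_A.
Similarly q_A = 16 − 0.25q_B.
Substituting the second reaction function into the first: q_B = 18.25 − 0.25(16 − 0.25q_B), which gives 0.9375q_B = 14.25 ⇒ q_B = 15.2.
Then q_A = 16 − 0.25·15.2 = 12.2.
P_B = 90 − 2·15.2 − 12.2 = 47.4.
Profit = (47.4 − 17)·15.2 = 462.08.

462.08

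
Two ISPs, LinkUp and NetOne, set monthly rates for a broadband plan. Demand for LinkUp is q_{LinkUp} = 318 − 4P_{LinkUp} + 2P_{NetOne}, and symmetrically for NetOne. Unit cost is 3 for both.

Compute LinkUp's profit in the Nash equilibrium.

10816

LinkUp's profit: π = (P_{LinkUp} − 3)(318 − 4P_{LinkUp} + 2P_{NetOne}).
∂π/∂P_{LinkUp} = 330 − 8P_{LinkUp} + 2P_{NetOne} = 0 ⇒ P_{LinkUp} = 41.25 + 0.25P_{NetOne}.
The game is symmetric, so in equilibrium P_{NetOne} = P_{LinkUp}: the reaction function gives 0.75P_{LinkUp} = 41.25, hence P_{LinkUp} = 55.
q_{LinkUp} = 318 − 4·55 + 2·55 = 208.
Profit = (55 − 3)·208 = 10816.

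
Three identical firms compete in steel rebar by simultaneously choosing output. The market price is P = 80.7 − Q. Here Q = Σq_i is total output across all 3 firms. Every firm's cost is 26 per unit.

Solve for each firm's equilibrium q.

13.675

A representative firm's profit is π_i = q_i(80.7 − Q) − 26q_i, with Q = q_i + Σ_{j≠i} q_j.
First-order condition: 54.7 − 2q_i − Σ_{j≠i} q_j = 0.
With identical firms, set every q_j = q: then 54.7 − 2q − 2q = 0, i.e. q = 54.7/4 = 13.675.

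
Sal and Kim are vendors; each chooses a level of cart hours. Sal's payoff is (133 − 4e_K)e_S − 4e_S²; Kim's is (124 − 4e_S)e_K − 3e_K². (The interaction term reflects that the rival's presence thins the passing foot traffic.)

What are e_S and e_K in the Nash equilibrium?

9.4375, 14.375

Expanding Sal's payoff: 133e_S − 4e_Ke_S − 4e_S².
∂π/∂e_S = 133 − 4e_K − 8e_S = 0, so e_S = 16.625 − 0.5e_K.
Likewise for Kim: e_K = 62/3 − (2/3)e_S.
Substituting the second reaction function into the first: e_S = 16.625 − 0.5(62/3 − (2/3)e_S), which gives (2/3)e_S = 151/24 ⇒ e_S = 9.4375.
Then e_K = 62/3 − (2/3)·9.4375 = 14.375.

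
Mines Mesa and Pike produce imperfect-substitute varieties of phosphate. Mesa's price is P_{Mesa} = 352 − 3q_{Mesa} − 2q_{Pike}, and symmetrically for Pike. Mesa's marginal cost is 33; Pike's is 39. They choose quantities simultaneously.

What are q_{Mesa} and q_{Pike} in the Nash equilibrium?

Mine Mesa's profit: π = q_{Mesa}(352 − 3q_{Mesa} − 2q_{Pike}) − 33q_{Mesa}.
∂π/∂q_{Mesa} = 319 − 6q_{Mesa} − 2q_{Pike} = 0 ⇒ q_{Mesa} = 319/6 − (1/3)q_{Pike}.
Similarly q_{Pike} = 313/6 − (1/3)q_{Mesa}.
Substituting the second reaction function into the first: q_{Mesa} = 319/6 − (1/3)(313/6 − (1/3)q_{Mesa}), which gives (8/9)q_{Mesa} = 322/9 ⇒ q_{Mesa} = 40.25.
Then q_{Pike} = 313/6 − (1/3)·40.25 = 38.75.

40.25, 38.75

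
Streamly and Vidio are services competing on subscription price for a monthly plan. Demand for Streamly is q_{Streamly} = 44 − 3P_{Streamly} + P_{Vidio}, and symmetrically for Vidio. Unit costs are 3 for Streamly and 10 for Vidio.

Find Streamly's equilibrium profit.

Streamly's profit: π = (P_{Streamly} − 3)(44 − 3P_{Streamly} + P_{Vidio}).
∂π/∂P_{Streamly} = 53 − 6P_{Streamly} + P_{Vidio} = 0 ⇒ P_{Streamly} = 53/6 + (1/6)P_{Vidio}.
Similarly P_{Vidio} = 37/3 + (1/6)P_{Streamly}.
Plugging P_{Vidio} into Streamly's best response: P_{Streamly} = 53/6 + (1/6)(37/3 + (1/6)P_{Streamly}) ⇒ (35/36)P_{Streamly} = 98/9, so P_{Streamly} = 11.2.
Then P_{Vidio} = 37/3 + (1/6)·11.2 = 14.2.
q_{Streamly} = 44 − 3·11.2 + 14.2 = 24.6.
Profit = (11.2 − 3)·24.6 = 201.72.

201.72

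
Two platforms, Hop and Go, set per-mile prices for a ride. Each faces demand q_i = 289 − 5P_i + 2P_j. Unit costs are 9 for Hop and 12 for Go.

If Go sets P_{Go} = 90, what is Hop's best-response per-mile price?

51.4

Hop's profit: π = (P_{Hop} − 9)(289 − 5P_{Hop} + 2P_{Go}).
∂π/∂P_{Hop} = 334 − 10P_{Hop} + 2P_{Go} = 0 ⇒ P_{Hop} = 33.4 + 0.2P_{Go}.
At P_{Go} = 90: P_{Hop} = 33.4 + 0.2·90 = 51.4.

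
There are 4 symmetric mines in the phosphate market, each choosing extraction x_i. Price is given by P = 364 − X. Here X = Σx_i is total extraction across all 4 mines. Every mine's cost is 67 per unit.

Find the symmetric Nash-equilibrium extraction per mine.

59.4

A representative mine's profit is π_i = x_i(364 − X) − 67x_i, with X = x_i + Σ_{j≠i} x_j.
First-order condition: 297 − 2x_i − Σ_{j≠i} x_j = 0.
Imposing symmetry (x_j = x for all j) turns Σ_{j≠i} x_j into 3x, so 297 = 5x and x = 59.4.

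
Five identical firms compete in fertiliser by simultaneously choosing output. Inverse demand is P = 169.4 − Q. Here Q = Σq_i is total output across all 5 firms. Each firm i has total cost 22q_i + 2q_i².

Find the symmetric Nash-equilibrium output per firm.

14.74

A representative firm's profit is π_i = q_i(169.4 − Q) − 22q_i − 2q_i², with Q = q_i + Σ_{j≠i} q_j.
First-order condition: 147.4 − 6q_i − Σ_{j≠i} q_j = 0.
Imposing symmetry (q_j = q for all j) turns Σ_{j≠i} q_j into 4q, so 147.4 = 10q and q = 14.74.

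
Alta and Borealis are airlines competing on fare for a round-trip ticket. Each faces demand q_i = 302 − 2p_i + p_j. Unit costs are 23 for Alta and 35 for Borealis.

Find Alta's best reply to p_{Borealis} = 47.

Alta's profit: π = (p_{Alta} − 23)(302 − 2p_{Alta} + p_{Borealis}).
∂π/∂p_{Alta} = 348 − 4p_{Alta} + p_{Borealis} = 0 ⇒ p_{Alta} = 87 + 0.25p_{Borealis}.
At p_{Borealis} = 47: p_{Alta} = 87 + 0.25·47 = 98.75.

98.75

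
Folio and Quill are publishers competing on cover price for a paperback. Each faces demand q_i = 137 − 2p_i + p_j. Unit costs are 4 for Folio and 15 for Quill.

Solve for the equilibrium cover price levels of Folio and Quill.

Folio's profit: π = (p_{Folio} − 4)(137 − 2p_{Folio} + p_{Quill}).
∂π/∂p_{Folio} = 145 − 4p_{Folio} + p_{Quill} = 0 ⇒ p_{Folio} = 36.25 + 0.25p_{Quill}.
Similarly p_{Quill} = 41.75 + 0.25p_{Folio}.
Solving the two reaction functions simultaneously: (1 − (0.25)(0.25))p_{Folio} = 36.25 + 0.25·41.75, so 0.9375p_{Folio} = 46.6875 and p_{Folio} = 49.8.
Then p_{Quill} = 41.75 + 0.25·49.8 = 54.2.

49.8, 54.2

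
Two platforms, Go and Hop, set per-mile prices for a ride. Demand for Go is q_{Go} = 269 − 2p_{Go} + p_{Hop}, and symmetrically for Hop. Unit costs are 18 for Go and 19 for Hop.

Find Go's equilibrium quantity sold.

167.6

Go's profit: π = (p_{Go} − 18)(269 − 2p_{Go} + p_{Hop}).
∂π/∂p_{Go} = 305 − 4p_{Go} + p_{Hop} = 0 ⇒ p_{Go} = 76.25 + 0.25p_{Hop}.
Similarly p_{Hop} = 76.75 + 0.25p_{Go}.
Substituting the second reaction function into the first: p_{Go} = 76.25 + 0.25(76.75 + 0.25p_{Go}), which gives 0.9375p_{Go} = 95.4375 ⇒ p_{Go} = 101.8.
Then p_{Hop} = 76.75 + 0.25·101.8 = 102.2.
q_{Go} = 269 − 2·101.8 + 102.2 = 167.6.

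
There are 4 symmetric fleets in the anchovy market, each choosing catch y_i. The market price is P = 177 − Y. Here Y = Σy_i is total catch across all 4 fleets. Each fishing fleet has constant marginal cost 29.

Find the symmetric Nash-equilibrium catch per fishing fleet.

29.6

A representative fishing fleet's profit is π_i = y_i(177 − Y) − 29y_i, with Y = y_i + Σ_{j≠i} y_j.
First-order condition: 148 − 2y_i − Σ_{j≠i} y_j = 0.
Imposing symmetry (y_j = y for all j) turns Σ_{j≠i} y_j into 3y, so 148 = 5y and y = 29.6.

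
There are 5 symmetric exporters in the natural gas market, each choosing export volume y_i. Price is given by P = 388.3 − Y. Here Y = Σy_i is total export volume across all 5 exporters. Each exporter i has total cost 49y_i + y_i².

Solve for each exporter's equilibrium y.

A representative exporter's profit is π_i = y_i(388.3 − Y) − 49y_i − y_i², with Y = y_i + Σ_{j≠i} y_j.
First-order condition: 339.3 − 4y_i − Σ_{j≠i} y_j = 0.
Imposing symmetry (y_j = y for all j) turns Σ_{j≠i} y_j into 4y, so 339.3 = 8y and y = 42.4125.

42.4125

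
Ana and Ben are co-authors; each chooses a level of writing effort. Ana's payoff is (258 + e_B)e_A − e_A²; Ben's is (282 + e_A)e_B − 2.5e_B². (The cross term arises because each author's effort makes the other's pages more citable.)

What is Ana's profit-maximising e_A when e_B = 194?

Expanding Ana's payoff: 258e_A + e_Be_A − e_A².
∂π/∂e_A = 258 + e_B − 2e_A = 0, so e_A = 129 + 0.5e_B.
At e_B = 194: e_A = 129 + 0.5·194 = 226.

226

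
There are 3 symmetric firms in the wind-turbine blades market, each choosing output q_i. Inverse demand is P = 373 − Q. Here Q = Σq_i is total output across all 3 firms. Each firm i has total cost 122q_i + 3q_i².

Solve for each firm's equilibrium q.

A representative firm's profit is π_i = q_i(373 − Q) − 122q_i − 3q_i², with Q = q_i + Σ_{j≠i} q_j.
First-order condition: 251 − 8q_i − Σ_{j≠i} q_j = 0.
In a symmetric equilibrium every firm chooses the same q, so Σ_{j≠i} q_j = 2q. The condition becomes 251 − 10q = 0, giving q = 251/10 = 25.1.

25.1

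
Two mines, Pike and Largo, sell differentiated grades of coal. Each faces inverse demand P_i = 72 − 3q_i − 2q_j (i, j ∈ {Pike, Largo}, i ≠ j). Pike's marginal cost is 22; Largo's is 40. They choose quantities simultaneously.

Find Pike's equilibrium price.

Mine Pike's profit: π = q_{Pike}(72 − 3q_{Pike} − 2q_{Largo}) − 22q_{Pike}.
∂π/∂q_{Pike} = 50 − 6q_{Pike} − 2q_{Largo} = 0 ⇒ q_{Pike} = 25/3 − (1/3)q_{Largo}.
Similarly q_{Largo} = 16/3 − (1/3)q_{Pike}.
Substituting the second reaction function into the first: q_{Pike} = 25/3 − (1/3)(16/3 − (1/3)q_{Pike}), which gives (8/9)q_{Pike} = 59/9 ⇒ q_{Pike} = 7.375.
Then q_{Largo} = 16/3 − (1/3)·7.375 = 2.875.
P_{Pike} = 72 − 3·7.375 − 2·2.875 = 44.125.

44.125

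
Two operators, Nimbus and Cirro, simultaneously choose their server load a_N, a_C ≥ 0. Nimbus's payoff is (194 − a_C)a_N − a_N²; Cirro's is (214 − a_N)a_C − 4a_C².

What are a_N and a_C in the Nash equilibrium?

Expanding Nimbus's payoff: 194a_N − a_Ca_N − a_N².
∂π/∂a_N = 194 − a_C − 2a_N = 0, so a_N = 97 − 0.5a_C.
Likewise for Cirro: a_C = 26.75 − 0.125a_N.
Substituting the second reaction function into the first: a_N = 97 − 0.5(26.75 − 0.125a_N), which gives 0.9375a_N = 83.625 ⇒ a_N = 89.2.
Then a_C = 26.75 − 0.125·89.2 = 15.6.

89.2, 15.6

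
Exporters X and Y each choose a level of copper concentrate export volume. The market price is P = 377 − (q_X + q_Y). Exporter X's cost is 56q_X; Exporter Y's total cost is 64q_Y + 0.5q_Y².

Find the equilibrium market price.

Exporter X's profit: π = q_X(377 − (q_X + q_Y)) − 56q_X.
∂π/∂q_X = 321 − 2q_X − q_Y = 0, so q_X = 160.5 − 0.5q_Y.
For Y: ∂π/∂q_Y = 313 − 3q_Y − q_X = 0 ⇒ q_Y = 313/3 − (1/3)q_X.
Plugging q_Y into X's best response: q_X = 160.5 − 0.5(313/3 − (1/3)q_X) ⇒ (5/6)q_X = 325/3, so q_X = 130.
Then q_Y = 313/3 − (1/3)·130 = 61.
Equilibrium price: P = 377 − 191 = 186.

186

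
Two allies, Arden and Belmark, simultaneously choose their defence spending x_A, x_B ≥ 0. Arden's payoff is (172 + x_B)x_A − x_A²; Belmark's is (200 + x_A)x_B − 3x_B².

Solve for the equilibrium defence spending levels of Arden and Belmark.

Expanding Arden's payoff: 172x_A + x_Bx_A − x_A².
∂π/∂x_A = 172 + x_B − 2x_A = 0, so x_A = 86 + 0.5x_B.
Likewise for Belmark: x_B = 100/3 + (1/6)x_A.
Plugging x_B into Arden's best response: x_A = 86 + 0.5(100/3 + (1/6)x_A) ⇒ (11/12)x_A = 308/3, so x_A = 112.
Then x_B = 100/3 + (1/6)·112 = 52.

112, 52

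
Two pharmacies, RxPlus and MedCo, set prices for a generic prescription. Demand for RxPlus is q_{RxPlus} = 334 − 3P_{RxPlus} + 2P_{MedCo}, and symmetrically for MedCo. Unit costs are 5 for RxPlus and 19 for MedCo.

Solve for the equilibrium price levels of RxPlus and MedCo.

RxPlus's profit: π = (P_{RxPlus} − 5)(334 − 3P_{RxPlus} + 2P_{MedCo}).
∂π/∂P_{RxPlus} = 349 − 6P_{RxPlus} + 2P_{MedCo} = 0 ⇒ P_{RxPlus} = 349/6 + (1/3)P_{MedCo}.
Similarly P_{MedCo} = 391/6 + (1/3)P_{RxPlus}.
Substituting the second reaction function into the first: P_{RxPlus} = 349/6 + (1/3)(391/6 + (1/3)P_{RxPlus}), which gives (8/9)P_{RxPlus} = 719/9 ⇒ P_{RxPlus} = 89.875.
Then P_{MedCo} = 391/6 + (1/3)·89.875 = 95.125.

89.875, 95.125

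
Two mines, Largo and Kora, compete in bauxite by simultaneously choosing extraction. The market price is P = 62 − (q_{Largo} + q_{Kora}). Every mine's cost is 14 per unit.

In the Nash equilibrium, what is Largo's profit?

Mine Largo's profit: π = q_{Largo}(62 − (q_{Largo} + q_{Kora})) − 14q_{Largo}.
∂π/∂q_{Largo} = 48 − 2q_{Largo} − q_{Kora} = 0, so q_{Largo} = 24 − 0.5q_{Kora}.
By symmetry q_{Kora} = q_{Largo}; substituting into the reaction function, 1.5q_{Largo} = 24 and q_{Largo} = 16.
Price P = 62 − 32 = 30.
Largo's profit: (30 − 14)·16 = 256.

256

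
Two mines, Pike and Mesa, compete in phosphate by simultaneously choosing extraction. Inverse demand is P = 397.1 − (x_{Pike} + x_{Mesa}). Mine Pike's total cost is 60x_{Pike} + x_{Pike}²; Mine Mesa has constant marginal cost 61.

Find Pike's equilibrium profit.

4665.78

Mine Pike's profit: π = x_{Pike}(397.1 − (x_{Pike} + x_{Mesa})) − 60x_{Pike} − x_{Pike}².
∂π/∂x_{Pike} = 337.1 − 4x_{Pike} − x_{Mesa} = 0, so x_{Pike} = 84.275 − 0.25x_{Mesa}.
For Mesa: ∂π/∂x_{Mesa} = 336.1 − 2x_{Mesa} − x_{Pike} = 0 ⇒ x_{Mesa} = 168.05 − 0.5x_{Pike}.
Substituting the second reaction function into the first: x_{Pike} = 84.275 − 0.25(168.05 − 0.5x_{Pike}), which gives 0.875x_{Pike} = 42.2625 ⇒ x_{Pike} = 48.3.
Then x_{Mesa} = 168.05 − 0.5·48.3 = 143.9.
Price P = 397.1 − 192.2 = 204.9.
Pike's profit: (204.9 − 60)·48.3 − (48.3)² = 4665.78.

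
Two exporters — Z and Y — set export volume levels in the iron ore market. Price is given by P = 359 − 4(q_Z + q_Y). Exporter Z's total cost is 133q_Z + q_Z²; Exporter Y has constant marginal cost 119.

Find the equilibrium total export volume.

Exporter Z's profit: π = q_Z(359 − 4(q_Z + q_Y)) − 133q_Z − q_Z².
∂π/∂q_Z = 226 − 10q_Z − 4q_Y = 0, so q_Z = 22.6 − 0.4q_Y.
For Y: ∂π/∂q_Y = 240 − 8q_Y − 4q_Z = 0 ⇒ q_Y = 30 − 0.5q_Z.
Substituting the second reaction function into the first: q_Z = 22.6 − 0.4(30 − 0.5q_Z), which gives 0.8q_Z = 10.6 ⇒ q_Z = 13.25.
Then q_Y = 30 − 0.5·13.25 = 23.375.
Total export volume: 13.25 + 23.375 = 36.625.

36.625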